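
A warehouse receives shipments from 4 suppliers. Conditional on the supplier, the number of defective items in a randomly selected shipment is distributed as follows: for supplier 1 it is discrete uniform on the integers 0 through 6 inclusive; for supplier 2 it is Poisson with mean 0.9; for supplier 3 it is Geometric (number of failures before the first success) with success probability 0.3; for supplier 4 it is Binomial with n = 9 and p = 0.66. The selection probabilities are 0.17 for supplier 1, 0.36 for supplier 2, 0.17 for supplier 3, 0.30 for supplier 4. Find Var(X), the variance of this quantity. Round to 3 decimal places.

7.188

Per component, 1: μ=3, E[X²]=13; 2: μ=0.9, E[X²]=1.71; 3: μ=2.33333, E[X²]=13.2222; 4: μ=5.94, E[X²]=37.3032.
E[X] = 0.17·3 + 0.36·0.9 + 0.17·2.33333 + 0.3·5.94 = 3.01267.
E[X²] = 0.17·13 + 0.36·1.71 + 0.17·13.2222 + 0.3·37.3032 = 16.2643.
Var(X) = E[X²] − (E[X])² = 16.2643 − 9.07616 = 7.18818.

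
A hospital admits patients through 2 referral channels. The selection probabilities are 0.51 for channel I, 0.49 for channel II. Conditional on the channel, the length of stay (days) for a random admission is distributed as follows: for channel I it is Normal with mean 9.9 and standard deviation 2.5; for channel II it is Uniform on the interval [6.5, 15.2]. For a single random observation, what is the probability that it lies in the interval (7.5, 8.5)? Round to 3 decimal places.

Conditional on each channel, P(7.5 < X < 8.5): I: 0.119212; II: 0.114943.
By total probability, P(7.5 < X < 8.5) = 0.51·0.119212 + 0.49·0.114943 = 0.11712.

0.117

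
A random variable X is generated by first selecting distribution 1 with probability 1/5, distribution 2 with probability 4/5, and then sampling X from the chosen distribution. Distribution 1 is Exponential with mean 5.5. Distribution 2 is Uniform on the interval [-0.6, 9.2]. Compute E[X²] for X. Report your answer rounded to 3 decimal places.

33.295

For each component E[X²] = Var + (mean)², giving 1: 60.5; 2: 26.4933.
Overall E[X²] = 0.2·60.5 + 0.8·26.4933 = 33.2947.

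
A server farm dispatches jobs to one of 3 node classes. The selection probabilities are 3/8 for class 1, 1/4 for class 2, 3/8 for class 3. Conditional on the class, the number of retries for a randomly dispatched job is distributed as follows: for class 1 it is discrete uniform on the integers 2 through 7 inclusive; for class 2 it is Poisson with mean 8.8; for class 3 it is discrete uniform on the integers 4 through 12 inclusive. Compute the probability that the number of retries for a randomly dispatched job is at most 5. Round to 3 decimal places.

Conditional on each class, P(X ≤ 5): 1: 0.666667; 2: 0.128387; 3: 0.222222.
By total probability, P(X ≤ 5) = 0.375·0.666667 + 0.25·0.128387 + 0.375·0.222222 = 0.36543.

0.365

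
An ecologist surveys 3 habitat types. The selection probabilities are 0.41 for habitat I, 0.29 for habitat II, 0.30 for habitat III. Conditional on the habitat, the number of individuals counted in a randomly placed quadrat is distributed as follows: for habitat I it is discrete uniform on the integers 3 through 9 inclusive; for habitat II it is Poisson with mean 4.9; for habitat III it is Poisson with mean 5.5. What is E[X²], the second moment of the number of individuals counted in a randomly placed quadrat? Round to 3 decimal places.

35.509

For each component E[X²] = Var + (mean)², giving I: 40; II: 28.91; III: 35.75.
Overall E[X²] = 0.41·40 + 0.29·28.91 + 0.3·35.75 = 35.5089.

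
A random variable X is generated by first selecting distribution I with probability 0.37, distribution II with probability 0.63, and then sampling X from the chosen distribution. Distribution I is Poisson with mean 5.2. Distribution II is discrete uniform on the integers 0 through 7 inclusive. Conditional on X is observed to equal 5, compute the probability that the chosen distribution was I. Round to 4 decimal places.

Likelihoods P(X=5 | ·): I: 0.174785; II: 0.125.
Posterior ∝ prior × likelihood. Numerator for I: 0.37·0.174785 = 0.0646705.
Normalizing constant: 0.37·0.174785 + 0.63·0.125 = 0.14342.
P(I | observation) = 0.0646705 / 0.14342 = 0.450915.

0.4509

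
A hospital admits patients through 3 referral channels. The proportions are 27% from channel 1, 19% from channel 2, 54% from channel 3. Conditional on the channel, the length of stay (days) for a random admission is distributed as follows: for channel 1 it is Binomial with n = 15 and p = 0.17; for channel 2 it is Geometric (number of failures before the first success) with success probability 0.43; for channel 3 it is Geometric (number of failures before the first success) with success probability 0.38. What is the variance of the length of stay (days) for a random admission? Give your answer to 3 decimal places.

Per component, 1: μ=2.55, E[X²]=8.619; 2: μ=1.32558, E[X²]=4.83991; 3: μ=1.63158, E[X²]=6.95568.
E[X] = 0.27·2.55 + 0.19·1.32558 + 0.54·1.63158 = 1.82141.
E[X²] = 0.27·8.619 + 0.19·4.83991 + 0.54·6.95568 = 7.00278.
Var(X) = E[X²] − (E[X])² = 7.00278 − 3.31755 = 3.68523.

3.685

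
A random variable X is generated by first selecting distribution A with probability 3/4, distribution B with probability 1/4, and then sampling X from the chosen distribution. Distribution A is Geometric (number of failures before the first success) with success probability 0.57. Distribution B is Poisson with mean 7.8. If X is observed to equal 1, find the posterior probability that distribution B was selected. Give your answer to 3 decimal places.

Likelihoods P(X=1 | ·): A: 0.2451; B: 0.00319593.
Posterior ∝ prior × likelihood. Numerator for B: 0.25·0.00319593 = 0.000798983.
Normalizing constant: 0.75·0.2451 + 0.25·0.00319593 = 0.184624.
P(B | observation) = 0.000798983 / 0.184624 = 0.00432762.

0.004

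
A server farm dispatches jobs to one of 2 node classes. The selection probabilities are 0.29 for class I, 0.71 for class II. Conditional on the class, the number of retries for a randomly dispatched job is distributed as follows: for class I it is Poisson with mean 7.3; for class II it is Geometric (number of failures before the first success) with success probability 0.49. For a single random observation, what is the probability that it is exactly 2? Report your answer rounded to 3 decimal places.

0.096

Conditional on each class, P(X = 2): I: 0.0179997; II: 0.127449.
By total probability, P(X = 2) = 0.29·0.0179997 + 0.71·0.127449 = 0.0957087.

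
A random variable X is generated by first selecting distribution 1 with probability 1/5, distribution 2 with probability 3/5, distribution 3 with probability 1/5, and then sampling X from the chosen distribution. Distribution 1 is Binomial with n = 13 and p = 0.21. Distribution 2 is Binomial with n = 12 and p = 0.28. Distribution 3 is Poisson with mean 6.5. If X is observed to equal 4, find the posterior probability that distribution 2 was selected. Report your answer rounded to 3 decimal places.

Likelihoods P(X=4 | ·): 1: 0.166658; 2: 0.219734; 3: 0.111822.
Posterior ∝ prior × likelihood. Numerator for 2: 0.6·0.219734 = 0.13184.
Normalizing constant: 0.2·0.166658 + 0.6·0.219734 + 0.2·0.111822 = 0.187537.
P(2 | observation) = 0.13184 / 0.187537 = 0.703012.

0.703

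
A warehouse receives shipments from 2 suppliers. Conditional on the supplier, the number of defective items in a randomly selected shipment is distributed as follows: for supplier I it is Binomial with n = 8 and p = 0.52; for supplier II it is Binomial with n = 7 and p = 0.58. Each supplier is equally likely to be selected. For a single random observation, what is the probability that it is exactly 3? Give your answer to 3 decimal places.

0.207

Conditional on each supplier, P(X = 3): I: 0.200634; II: 0.212495.
By total probability, P(X = 3) = 0.5·0.200634 + 0.5·0.212495 = 0.206565.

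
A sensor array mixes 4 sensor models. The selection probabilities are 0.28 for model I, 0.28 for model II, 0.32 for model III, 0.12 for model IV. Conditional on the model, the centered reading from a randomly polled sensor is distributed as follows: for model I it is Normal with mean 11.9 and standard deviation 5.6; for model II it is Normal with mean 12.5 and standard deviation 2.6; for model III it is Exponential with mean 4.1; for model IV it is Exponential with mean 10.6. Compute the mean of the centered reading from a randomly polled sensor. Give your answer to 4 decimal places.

Component means — I: 11.9; II: 12.5; III: 4.1; IV: 10.6.
E[X] = 0.28·11.9 + 0.28·12.5 + 0.32·4.1 + 0.12·10.6 = 9.416.

9.4160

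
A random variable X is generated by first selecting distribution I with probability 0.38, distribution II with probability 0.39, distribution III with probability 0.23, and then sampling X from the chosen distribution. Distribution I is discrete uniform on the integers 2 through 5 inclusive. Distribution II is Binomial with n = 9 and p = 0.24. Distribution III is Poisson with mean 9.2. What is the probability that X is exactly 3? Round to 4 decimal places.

0.1853

Conditional on each component, P(X = 3): I: 0.25; II: 0.223766; III: 0.013113.
By total probability, P(X = 3) = 0.38·0.25 + 0.39·0.223766 + 0.23·0.013113 = 0.185285.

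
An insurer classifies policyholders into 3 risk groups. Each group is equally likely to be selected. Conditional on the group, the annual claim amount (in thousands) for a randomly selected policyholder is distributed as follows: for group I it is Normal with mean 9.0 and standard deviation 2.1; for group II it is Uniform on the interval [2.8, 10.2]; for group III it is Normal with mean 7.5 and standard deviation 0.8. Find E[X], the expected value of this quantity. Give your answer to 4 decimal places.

Component means — I: 9; II: 6.5; III: 7.5.
E[X] = 0.333333·9 + 0.333333·6.5 + 0.333333·7.5 = 7.66667.

7.6667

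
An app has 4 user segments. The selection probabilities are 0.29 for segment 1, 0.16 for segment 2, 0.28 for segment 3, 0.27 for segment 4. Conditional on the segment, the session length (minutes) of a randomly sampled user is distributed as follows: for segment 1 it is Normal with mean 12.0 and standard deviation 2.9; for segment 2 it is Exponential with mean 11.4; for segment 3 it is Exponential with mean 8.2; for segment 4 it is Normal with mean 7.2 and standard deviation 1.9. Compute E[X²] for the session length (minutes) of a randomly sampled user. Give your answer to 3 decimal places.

For each component E[X²] = Var + (mean)², giving 1: 152.41; 2: 259.92; 3: 134.48; 4: 55.45.
Overall E[X²] = 0.29·152.41 + 0.16·259.92 + 0.28·134.48 + 0.27·55.45 = 138.412.

138.412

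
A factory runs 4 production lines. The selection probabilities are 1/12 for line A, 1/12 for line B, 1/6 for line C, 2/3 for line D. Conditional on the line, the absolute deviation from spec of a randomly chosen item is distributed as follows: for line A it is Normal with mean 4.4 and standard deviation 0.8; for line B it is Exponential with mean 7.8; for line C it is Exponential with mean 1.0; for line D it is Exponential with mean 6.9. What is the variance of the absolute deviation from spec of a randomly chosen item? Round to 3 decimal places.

Per component, A: μ=4.4, E[X²]=20; B: μ=7.8, E[X²]=121.68; C: μ=1, E[X²]=2; D: μ=6.9, E[X²]=95.22.
E[X] = 0.0833333·4.4 + 0.0833333·7.8 + 0.166667·1 + 0.666667·6.9 = 5.78333.
E[X²] = 0.0833333·20 + 0.0833333·121.68 + 0.166667·2 + 0.666667·95.22 = 75.62.
Var(X) = E[X²] − (E[X])² = 75.62 − 33.4469 = 42.1731.

42.173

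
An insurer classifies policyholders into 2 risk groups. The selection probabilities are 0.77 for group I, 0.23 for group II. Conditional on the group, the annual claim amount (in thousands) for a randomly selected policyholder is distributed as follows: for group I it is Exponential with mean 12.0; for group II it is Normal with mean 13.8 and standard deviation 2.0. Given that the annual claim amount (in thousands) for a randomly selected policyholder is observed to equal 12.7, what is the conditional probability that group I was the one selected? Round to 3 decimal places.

Likelihoods f(12.7 | ·): I: 0.0289195; II: 0.171472.
Posterior ∝ prior × likelihood. Numerator for I: 0.77·0.0289195 = 0.022268.
Normalizing constant: 0.77·0.0289195 + 0.23·0.171472 = 0.0617065.
P(I | observation) = 0.022268 / 0.0617065 = 0.360869.

0.361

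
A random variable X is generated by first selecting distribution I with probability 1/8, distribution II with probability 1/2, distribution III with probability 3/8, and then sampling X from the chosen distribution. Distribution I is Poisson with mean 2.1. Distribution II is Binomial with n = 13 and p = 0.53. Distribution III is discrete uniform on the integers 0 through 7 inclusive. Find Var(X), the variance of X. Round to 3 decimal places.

Per component, I: μ=2.1, E[X²]=6.51; II: μ=6.89, E[X²]=50.7104; III: μ=3.5, E[X²]=17.5.
E[X] = 0.125·2.1 + 0.5·6.89 + 0.375·3.5 = 5.02.
E[X²] = 0.125·6.51 + 0.5·50.7104 + 0.375·17.5 = 32.7315.
Var(X) = E[X²] − (E[X])² = 32.7315 − 25.2004 = 7.53105.

7.531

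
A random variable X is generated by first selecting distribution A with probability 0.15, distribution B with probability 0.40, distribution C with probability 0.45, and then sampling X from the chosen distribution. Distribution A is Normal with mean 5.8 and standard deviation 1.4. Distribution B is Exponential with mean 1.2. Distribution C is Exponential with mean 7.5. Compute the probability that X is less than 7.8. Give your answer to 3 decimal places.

Conditional on each component, P(X < 7.8): A: 0.923436; B: 0.998497; C: 0.646545.
By total probability, P(X < 7.8) = 0.15·0.923436 + 0.4·0.998497 + 0.45·0.646545 = 0.828859.

0.829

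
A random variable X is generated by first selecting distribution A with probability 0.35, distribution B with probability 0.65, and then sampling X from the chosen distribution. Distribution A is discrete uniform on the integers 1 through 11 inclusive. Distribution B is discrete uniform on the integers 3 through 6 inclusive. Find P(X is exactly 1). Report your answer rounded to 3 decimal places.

Conditional on each component, P(X = 1): A: 0.0909091; B: 0.
By total probability, P(X = 1) = 0.35·0.0909091 + 0.65·0 = 0.0318182.

0.032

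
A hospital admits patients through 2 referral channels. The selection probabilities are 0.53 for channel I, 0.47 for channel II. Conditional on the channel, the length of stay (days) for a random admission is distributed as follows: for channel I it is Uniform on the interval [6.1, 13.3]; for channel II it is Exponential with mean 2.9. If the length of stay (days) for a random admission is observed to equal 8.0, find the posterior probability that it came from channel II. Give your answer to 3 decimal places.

0.122

Likelihoods f(8.0 | ·): I: 0.138889; II: 0.0218549.
Posterior ∝ prior × likelihood. Numerator for II: 0.47·0.0218549 = 0.0102718.
Normalizing constant: 0.53·0.138889 + 0.47·0.0218549 = 0.0838829.
P(II | observation) = 0.0102718 / 0.0838829 = 0.122454.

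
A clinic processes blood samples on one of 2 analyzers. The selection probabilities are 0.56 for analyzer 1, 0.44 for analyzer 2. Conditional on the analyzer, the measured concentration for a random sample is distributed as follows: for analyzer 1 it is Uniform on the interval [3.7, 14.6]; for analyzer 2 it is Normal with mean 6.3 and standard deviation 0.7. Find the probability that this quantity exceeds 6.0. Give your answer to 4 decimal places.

Conditional on each analyzer, P(X > 6.0): 1: 0.788991; 2: 0.665882.
By total probability, P(X > 6.0) = 0.56·0.788991 + 0.44·0.665882 = 0.734823.

0.7348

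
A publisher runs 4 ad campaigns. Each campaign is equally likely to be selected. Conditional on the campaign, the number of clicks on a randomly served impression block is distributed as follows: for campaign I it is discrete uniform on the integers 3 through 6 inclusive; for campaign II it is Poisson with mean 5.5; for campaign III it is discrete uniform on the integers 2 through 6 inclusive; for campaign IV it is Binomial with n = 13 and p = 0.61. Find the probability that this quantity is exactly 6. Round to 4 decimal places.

Conditional on each campaign, P(X = 6): I: 0.25; II: 0.157117; III: 0.2; IV: 0.121325.
By total probability, P(X = 6) = 0.25·0.25 + 0.25·0.157117 + 0.25·0.2 + 0.25·0.121325 = 0.18211.

0.1821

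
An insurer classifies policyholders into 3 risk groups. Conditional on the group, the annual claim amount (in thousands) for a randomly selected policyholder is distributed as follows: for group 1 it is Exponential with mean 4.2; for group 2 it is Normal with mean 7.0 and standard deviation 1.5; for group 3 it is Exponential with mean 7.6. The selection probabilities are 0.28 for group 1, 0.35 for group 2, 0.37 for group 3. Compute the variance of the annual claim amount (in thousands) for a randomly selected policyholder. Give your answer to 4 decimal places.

Per component, 1: μ=4.2, E[X²]=35.28; 2: μ=7, E[X²]=51.25; 3: μ=7.6, E[X²]=115.52.
E[X] = 0.28·4.2 + 0.35·7 + 0.37·7.6 = 6.438.
E[X²] = 0.28·35.28 + 0.35·51.25 + 0.37·115.52 = 70.5583.
Var(X) = E[X²] − (E[X])² = 70.5583 − 41.4478 = 29.1105.

29.1105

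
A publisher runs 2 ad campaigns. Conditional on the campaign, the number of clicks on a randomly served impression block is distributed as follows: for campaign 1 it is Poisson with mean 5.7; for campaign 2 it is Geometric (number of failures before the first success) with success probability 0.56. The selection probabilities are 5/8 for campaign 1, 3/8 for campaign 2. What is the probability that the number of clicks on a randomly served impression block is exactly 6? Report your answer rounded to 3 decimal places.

0.101

Conditional on each campaign, P(X = 6): 1: 0.159382; 2: 0.00406354.
By total probability, P(X = 6) = 0.625·0.159382 + 0.375·0.00406354 = 0.101137.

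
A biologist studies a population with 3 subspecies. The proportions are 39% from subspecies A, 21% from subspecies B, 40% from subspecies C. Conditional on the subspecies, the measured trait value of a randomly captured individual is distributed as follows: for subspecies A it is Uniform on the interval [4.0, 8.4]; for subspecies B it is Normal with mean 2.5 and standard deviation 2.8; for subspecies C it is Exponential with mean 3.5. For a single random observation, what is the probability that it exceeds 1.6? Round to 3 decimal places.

0.775

Conditional on each subspecies, P(X > 1.6): A: 1; B: 0.626057; C: 0.63309.
By total probability, P(X > 1.6) = 0.39·1 + 0.21·0.626057 + 0.4·0.63309 = 0.774708.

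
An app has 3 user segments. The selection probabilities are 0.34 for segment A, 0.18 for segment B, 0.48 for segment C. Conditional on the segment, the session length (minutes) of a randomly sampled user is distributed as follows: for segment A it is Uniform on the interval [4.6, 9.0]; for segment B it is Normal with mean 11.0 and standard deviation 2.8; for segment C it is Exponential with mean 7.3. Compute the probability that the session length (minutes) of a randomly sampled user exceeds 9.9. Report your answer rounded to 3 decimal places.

Conditional on each segment, P(X > 9.9): A: 0; B: 0.652788; C: 0.257647.
By total probability, P(X > 9.9) = 0.34·0 + 0.18·0.652788 + 0.48·0.257647 = 0.241172.

0.241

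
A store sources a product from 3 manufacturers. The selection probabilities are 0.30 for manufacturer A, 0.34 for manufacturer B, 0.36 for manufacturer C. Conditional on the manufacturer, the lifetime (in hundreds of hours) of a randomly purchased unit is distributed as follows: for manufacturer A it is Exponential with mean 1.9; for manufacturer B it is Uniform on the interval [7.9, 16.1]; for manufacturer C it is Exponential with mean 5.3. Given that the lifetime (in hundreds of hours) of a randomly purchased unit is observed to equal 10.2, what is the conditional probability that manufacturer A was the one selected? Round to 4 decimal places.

0.0141

Likelihoods f(10.2 | ·): A: 0.00245341; B: 0.121951; C: 0.0275367.
Posterior ∝ prior × likelihood. Numerator for A: 0.3·0.00245341 = 0.000736024.
Normalizing constant: 0.3·0.00245341 + 0.34·0.121951 + 0.36·0.0275367 = 0.0521127.
P(A | observation) = 0.000736024 / 0.0521127 = 0.0141237.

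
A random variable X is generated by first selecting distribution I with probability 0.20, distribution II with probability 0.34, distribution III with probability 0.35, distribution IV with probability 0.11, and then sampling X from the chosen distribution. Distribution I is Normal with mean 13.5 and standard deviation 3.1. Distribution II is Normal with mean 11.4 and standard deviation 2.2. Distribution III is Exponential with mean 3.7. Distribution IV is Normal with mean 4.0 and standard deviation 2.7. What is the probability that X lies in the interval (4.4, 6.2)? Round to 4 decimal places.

0.0711

Conditional on each component, P(4.4 < X < 6.2): I: 0.00760023; II: 0.00831651; III: 0.117286; IV: 0.233524.
By total probability, P(4.4 < X < 6.2) = 0.2·0.00760023 + 0.34·0.00831651 + 0.35·0.117286 + 0.11·0.233524 = 0.0710855.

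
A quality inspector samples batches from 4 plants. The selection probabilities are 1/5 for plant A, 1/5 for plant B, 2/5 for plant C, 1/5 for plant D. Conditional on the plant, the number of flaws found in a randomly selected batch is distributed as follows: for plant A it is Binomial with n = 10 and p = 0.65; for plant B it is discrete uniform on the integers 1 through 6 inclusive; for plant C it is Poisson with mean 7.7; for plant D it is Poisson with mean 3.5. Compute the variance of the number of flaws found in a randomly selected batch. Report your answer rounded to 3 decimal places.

8.476

Per component, A: μ=6.5, E[X²]=44.525; B: μ=3.5, E[X²]=15.1667; C: μ=7.7, E[X²]=66.99; D: μ=3.5, E[X²]=15.75.
E[X] = 0.2·6.5 + 0.2·3.5 + 0.4·7.7 + 0.2·3.5 = 5.78.
E[X²] = 0.2·44.525 + 0.2·15.1667 + 0.4·66.99 + 0.2·15.75 = 41.8843.
Var(X) = E[X²] − (E[X])² = 41.8843 − 33.4084 = 8.47593.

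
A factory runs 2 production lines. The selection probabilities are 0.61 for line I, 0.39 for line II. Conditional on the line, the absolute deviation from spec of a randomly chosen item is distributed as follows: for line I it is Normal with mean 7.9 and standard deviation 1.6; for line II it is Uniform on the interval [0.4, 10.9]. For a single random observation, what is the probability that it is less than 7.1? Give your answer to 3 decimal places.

Conditional on each line, P(X < 7.1): I: 0.308538; II: 0.638095.
By total probability, P(X < 7.1) = 0.61·0.308538 + 0.39·0.638095 = 0.437065.

0.437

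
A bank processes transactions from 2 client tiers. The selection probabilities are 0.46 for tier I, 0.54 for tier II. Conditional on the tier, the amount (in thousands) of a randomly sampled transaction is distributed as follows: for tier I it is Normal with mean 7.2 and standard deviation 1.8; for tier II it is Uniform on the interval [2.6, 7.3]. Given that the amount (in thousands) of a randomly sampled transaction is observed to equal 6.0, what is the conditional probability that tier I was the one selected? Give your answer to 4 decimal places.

Likelihoods f(6.0 | ·): I: 0.177471; II: 0.212766.
Posterior ∝ prior × likelihood. Numerator for I: 0.46·0.177471 = 0.0816367.
Normalizing constant: 0.46·0.177471 + 0.54·0.212766 = 0.19653.
P(I | observation) = 0.0816367 / 0.19653 = 0.41539.

0.4154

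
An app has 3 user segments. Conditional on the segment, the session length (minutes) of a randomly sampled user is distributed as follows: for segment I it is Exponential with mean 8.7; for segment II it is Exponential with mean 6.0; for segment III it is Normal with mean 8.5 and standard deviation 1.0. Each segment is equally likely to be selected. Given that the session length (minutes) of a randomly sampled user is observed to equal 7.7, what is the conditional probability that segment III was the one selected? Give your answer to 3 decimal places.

0.756

Likelihoods f(7.7 | ·): I: 0.0474357; II: 0.0461853; III: 0.289692.
Posterior ∝ prior × likelihood. Numerator for III: 0.333333·0.289692 = 0.0965639.
Normalizing constant: 0.333333·0.0474357 + 0.333333·0.0461853 + 0.333333·0.289692 = 0.127771.
P(III | observation) = 0.0965639 / 0.127771 = 0.755758.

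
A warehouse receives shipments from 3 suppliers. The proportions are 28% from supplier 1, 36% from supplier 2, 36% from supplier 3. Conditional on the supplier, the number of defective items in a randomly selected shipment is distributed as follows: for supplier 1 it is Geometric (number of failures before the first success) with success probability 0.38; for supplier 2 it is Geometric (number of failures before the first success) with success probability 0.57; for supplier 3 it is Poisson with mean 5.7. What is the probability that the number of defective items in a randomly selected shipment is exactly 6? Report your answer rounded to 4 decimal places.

0.0647

Conditional on each supplier, P(X = 6): 1: 0.0215841; 2: 0.00360318; 3: 0.159382.
By total probability, P(X = 6) = 0.28·0.0215841 + 0.36·0.00360318 + 0.36·0.159382 = 0.0647181.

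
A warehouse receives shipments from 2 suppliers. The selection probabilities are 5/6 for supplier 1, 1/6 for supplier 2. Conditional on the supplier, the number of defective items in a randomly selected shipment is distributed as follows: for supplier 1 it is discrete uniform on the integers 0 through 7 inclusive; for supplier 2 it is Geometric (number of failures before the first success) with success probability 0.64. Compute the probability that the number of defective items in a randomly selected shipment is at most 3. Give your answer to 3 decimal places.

Conditional on each supplier, P(X ≤ 3): 1: 0.5; 2: 0.983204.
By total probability, P(X ≤ 3) = 0.833333·0.5 + 0.166667·0.983204 = 0.580534.

0.581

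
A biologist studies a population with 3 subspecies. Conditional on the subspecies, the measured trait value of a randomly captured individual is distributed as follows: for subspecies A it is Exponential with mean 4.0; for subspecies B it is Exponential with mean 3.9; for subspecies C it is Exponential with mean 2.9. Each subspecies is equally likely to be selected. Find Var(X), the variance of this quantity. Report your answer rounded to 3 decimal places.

Per component, A: μ=4, E[X²]=32; B: μ=3.9, E[X²]=30.42; C: μ=2.9, E[X²]=16.82.
E[X] = 0.333333·4 + 0.333333·3.9 + 0.333333·2.9 = 3.6.
E[X²] = 0.333333·32 + 0.333333·30.42 + 0.333333·16.82 = 26.4133.
Var(X) = E[X²] − (E[X])² = 26.4133 − 12.96 = 13.4533.

13.453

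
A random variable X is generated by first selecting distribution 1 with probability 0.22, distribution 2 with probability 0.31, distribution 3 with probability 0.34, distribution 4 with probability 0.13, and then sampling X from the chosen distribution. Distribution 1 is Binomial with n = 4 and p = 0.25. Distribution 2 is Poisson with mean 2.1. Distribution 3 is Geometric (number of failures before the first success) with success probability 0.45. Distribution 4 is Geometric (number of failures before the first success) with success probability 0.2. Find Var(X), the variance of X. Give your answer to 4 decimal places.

Per component, 1: μ=1, E[X²]=1.75; 2: μ=2.1, E[X²]=6.51; 3: μ=1.22222, E[X²]=4.20988; 4: μ=4, E[X²]=36.
E[X] = 0.22·1 + 0.31·2.1 + 0.34·1.22222 + 0.13·4 = 1.80656.
E[X²] = 0.22·1.75 + 0.31·6.51 + 0.34·4.20988 + 0.13·36 = 8.51446.
Var(X) = E[X²] − (E[X])² = 8.51446 − 3.26364 = 5.25082.

5.2508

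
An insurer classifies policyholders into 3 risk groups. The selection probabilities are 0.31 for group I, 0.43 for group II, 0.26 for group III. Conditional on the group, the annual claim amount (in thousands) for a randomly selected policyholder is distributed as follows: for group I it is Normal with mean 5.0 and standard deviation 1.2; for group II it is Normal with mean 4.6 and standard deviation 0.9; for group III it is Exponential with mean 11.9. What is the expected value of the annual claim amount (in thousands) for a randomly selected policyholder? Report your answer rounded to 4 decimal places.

6.6220

Component means — I: 5; II: 4.6; III: 11.9.
E[X] = 0.31·5 + 0.43·4.6 + 0.26·11.9 = 6.622.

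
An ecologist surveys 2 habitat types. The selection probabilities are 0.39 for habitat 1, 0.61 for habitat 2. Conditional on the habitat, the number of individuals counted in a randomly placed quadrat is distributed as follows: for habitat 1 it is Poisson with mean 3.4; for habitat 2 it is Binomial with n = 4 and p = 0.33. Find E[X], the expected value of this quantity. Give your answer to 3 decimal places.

2.131

Component means — 1: 3.4; 2: 1.32.
E[X] = 0.39·3.4 + 0.61·1.32 = 2.1312.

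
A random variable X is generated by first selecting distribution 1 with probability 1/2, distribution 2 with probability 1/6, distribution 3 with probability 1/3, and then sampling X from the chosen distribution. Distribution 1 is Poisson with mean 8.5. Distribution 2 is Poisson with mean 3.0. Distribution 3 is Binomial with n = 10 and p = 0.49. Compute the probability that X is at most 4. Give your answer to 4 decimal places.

Conditional on each component, P(X ≤ 4): 1: 0.074364; 2: 0.815263; 3: 0.401795.
By total probability, P(X ≤ 4) = 0.5·0.074364 + 0.166667·0.815263 + 0.333333·0.401795 = 0.306991.

0.3070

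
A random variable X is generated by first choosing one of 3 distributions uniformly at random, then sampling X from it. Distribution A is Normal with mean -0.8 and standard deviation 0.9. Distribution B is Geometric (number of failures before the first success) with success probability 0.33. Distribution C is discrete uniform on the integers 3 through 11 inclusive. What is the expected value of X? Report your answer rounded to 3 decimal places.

2.743

Component means — A: -0.8; B: 2.0303; C: 7.
E[X] = 0.333333·-0.8 + 0.333333·2.0303 + 0.333333·7 = 2.74343.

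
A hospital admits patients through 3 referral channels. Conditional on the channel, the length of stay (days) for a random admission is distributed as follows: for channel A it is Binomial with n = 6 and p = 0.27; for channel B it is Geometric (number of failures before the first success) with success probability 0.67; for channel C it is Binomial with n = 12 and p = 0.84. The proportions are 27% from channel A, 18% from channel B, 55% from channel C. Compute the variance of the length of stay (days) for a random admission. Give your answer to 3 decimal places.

Per component, A: μ=1.62, E[X²]=3.807; B: μ=0.492537, E[X²]=0.977723; C: μ=10.08, E[X²]=103.219.
E[X] = 0.27·1.62 + 0.18·0.492537 + 0.55·10.08 = 6.07006.
E[X²] = 0.27·3.807 + 0.18·0.977723 + 0.55·103.219 = 57.9744.
Var(X) = E[X²] − (E[X])² = 57.9744 − 36.8456 = 21.1289.

21.129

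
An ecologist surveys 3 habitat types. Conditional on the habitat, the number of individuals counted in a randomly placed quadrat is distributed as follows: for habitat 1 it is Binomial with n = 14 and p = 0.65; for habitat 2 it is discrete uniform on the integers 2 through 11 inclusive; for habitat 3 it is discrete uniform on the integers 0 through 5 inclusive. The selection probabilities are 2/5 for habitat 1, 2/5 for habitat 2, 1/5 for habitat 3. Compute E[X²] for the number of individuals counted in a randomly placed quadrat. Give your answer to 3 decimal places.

For each component E[X²] = Var + (mean)², giving 1: 85.995; 2: 50.5; 3: 9.16667.
Overall E[X²] = 0.4·85.995 + 0.4·50.5 + 0.2·9.16667 = 56.4313.

56.431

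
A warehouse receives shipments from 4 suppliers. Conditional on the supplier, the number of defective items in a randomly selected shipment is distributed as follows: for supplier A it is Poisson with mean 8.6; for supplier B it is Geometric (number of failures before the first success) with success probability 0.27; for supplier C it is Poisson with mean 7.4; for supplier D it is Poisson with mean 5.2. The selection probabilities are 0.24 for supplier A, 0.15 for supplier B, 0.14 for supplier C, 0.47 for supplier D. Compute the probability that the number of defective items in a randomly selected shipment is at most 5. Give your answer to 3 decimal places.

Conditional on each supplier, P(X ≤ 5): A: 0.142228; B: 0.848666; C: 0.252557; D: 0.580913.
By total probability, P(X ≤ 5) = 0.24·0.142228 + 0.15·0.848666 + 0.14·0.252557 + 0.47·0.580913 = 0.469822.

0.470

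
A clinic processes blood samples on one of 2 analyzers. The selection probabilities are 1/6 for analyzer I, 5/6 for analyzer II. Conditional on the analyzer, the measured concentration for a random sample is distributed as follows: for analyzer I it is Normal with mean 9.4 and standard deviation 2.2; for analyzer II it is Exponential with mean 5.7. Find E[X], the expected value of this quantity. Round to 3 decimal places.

Component means — I: 9.4; II: 5.7.
E[X] = 0.166667·9.4 + 0.833333·5.7 = 6.31667.

6.317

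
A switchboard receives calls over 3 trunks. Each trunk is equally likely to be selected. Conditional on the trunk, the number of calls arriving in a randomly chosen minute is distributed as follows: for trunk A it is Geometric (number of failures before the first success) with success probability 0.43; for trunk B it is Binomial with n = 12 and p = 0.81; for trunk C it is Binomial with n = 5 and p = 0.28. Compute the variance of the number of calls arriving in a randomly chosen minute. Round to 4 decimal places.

Per component, A: μ=1.32558, E[X²]=4.83991; B: μ=9.72, E[X²]=96.3252; C: μ=1.4, E[X²]=2.968.
E[X] = 0.333333·1.32558 + 0.333333·9.72 + 0.333333·1.4 = 4.14853.
E[X²] = 0.333333·4.83991 + 0.333333·96.3252 + 0.333333·2.968 = 34.711.
Var(X) = E[X²] − (E[X])² = 34.711 − 17.2103 = 17.5008.

17.5008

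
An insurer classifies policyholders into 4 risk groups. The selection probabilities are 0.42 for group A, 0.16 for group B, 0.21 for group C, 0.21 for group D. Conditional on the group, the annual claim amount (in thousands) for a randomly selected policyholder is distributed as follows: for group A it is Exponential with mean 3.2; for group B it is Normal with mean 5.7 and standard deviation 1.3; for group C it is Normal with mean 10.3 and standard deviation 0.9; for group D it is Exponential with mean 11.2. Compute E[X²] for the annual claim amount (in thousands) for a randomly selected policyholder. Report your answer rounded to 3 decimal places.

For each component E[X²] = Var + (mean)², giving A: 20.48; B: 34.18; C: 106.9; D: 250.88.
Overall E[X²] = 0.42·20.48 + 0.16·34.18 + 0.21·106.9 + 0.21·250.88 = 89.2042.

89.204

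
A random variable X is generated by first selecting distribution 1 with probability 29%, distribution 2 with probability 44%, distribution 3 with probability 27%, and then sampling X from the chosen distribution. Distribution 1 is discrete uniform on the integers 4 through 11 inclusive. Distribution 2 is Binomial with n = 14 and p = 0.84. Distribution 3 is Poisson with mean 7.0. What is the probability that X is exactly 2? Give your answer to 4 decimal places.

0.0060

Conditional on each component, P(X = 2): 1: 0; 2: 1.80734e-08; 3: 0.0223411.
By total probability, P(X = 2) = 0.29·0 + 0.44·1.80734e-08 + 0.27·0.0223411 = 0.00603211.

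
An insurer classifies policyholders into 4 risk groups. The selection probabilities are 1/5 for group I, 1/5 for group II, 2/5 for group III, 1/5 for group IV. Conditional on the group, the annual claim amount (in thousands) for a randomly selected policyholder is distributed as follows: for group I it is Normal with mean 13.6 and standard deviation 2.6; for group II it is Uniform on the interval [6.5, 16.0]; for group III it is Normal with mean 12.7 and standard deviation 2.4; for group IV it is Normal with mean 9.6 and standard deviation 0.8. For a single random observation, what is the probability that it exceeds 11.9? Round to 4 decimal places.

0.4876

Conditional on each group, P(X > 11.9): I: 0.743395; II: 0.431579; III: 0.630559; IV: 0.00202014.
By total probability, P(X > 11.9) = 0.2·0.743395 + 0.2·0.431579 + 0.4·0.630559 + 0.2·0.00202014 = 0.487622.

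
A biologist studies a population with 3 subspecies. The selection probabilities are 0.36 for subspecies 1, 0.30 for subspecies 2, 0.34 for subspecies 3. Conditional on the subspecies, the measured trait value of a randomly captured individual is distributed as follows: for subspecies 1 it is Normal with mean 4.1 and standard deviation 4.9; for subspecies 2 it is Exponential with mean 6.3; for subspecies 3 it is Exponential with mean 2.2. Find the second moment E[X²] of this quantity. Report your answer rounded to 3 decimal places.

For each component E[X²] = Var + (mean)², giving 1: 40.82; 2: 79.38; 3: 9.68.
Overall E[X²] = 0.36·40.82 + 0.3·79.38 + 0.34·9.68 = 41.8004.

41.800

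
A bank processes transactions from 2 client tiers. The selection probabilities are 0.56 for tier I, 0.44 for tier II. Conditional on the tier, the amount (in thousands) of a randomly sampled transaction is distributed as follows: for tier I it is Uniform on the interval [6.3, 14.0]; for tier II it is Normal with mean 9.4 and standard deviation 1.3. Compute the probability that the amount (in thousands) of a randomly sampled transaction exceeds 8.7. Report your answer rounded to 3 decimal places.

Conditional on each tier, P(X > 8.7): I: 0.688312; II: 0.704871.
By total probability, P(X > 8.7) = 0.56·0.688312 + 0.44·0.704871 = 0.695598.

0.696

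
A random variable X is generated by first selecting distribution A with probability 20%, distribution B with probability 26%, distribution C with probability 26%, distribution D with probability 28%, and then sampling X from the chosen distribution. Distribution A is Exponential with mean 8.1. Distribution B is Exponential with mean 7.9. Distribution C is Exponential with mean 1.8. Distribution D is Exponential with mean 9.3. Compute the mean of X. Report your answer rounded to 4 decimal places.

6.7460

Component means — A: 8.1; B: 7.9; C: 1.8; D: 9.3.
E[X] = 0.2·8.1 + 0.26·7.9 + 0.26·1.8 + 0.28·9.3 = 6.746.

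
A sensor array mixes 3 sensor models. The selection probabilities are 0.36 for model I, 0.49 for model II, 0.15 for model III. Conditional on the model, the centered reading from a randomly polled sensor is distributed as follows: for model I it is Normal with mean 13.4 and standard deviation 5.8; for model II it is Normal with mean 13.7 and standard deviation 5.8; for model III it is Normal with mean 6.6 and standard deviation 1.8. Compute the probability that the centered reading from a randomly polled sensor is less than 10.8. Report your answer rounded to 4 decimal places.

0.4174

Conditional on each model, P(X < 10.8): I: 0.326977; II: 0.308538; III: 0.990185.
By total probability, P(X < 10.8) = 0.36·0.326977 + 0.49·0.308538 + 0.15·0.990185 = 0.417423.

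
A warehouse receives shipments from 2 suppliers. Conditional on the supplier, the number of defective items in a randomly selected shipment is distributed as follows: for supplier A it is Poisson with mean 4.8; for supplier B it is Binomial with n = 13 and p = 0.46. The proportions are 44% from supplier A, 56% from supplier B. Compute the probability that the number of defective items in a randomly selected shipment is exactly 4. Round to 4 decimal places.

0.1501

Conditional on each supplier, P(X = 4): A: 0.182029; B: 0.124992.
By total probability, P(X = 4) = 0.44·0.182029 + 0.56·0.124992 = 0.150088.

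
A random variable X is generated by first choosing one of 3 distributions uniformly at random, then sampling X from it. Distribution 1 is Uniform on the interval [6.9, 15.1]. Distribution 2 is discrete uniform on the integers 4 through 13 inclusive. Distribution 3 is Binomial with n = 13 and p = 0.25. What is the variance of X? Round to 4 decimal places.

15.8608

Per component, 1: μ=11, E[X²]=126.603; 2: μ=8.5, E[X²]=80.5; 3: μ=3.25, E[X²]=13.
E[X] = 0.333333·11 + 0.333333·8.5 + 0.333333·3.25 = 7.58333.
E[X²] = 0.333333·126.603 + 0.333333·80.5 + 0.333333·13 = 73.3678.
Var(X) = E[X²] − (E[X])² = 73.3678 − 57.5069 = 15.8608.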